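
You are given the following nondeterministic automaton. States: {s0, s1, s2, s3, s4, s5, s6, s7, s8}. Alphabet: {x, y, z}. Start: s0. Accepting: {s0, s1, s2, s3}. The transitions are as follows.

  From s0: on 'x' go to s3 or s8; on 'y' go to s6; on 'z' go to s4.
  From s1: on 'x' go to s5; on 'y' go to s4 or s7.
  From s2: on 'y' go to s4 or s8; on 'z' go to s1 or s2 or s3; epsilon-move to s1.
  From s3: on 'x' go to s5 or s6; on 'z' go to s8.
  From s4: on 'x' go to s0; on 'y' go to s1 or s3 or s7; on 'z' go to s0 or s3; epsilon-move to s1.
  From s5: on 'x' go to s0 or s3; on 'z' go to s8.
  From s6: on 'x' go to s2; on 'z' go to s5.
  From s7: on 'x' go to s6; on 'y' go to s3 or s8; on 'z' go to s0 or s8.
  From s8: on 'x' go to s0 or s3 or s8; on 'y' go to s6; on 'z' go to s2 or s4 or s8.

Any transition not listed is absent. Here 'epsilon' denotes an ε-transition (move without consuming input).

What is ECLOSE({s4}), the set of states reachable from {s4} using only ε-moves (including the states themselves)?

{s1, s4}

Begin with {s4}.
ε-move s4 → s1; add s1.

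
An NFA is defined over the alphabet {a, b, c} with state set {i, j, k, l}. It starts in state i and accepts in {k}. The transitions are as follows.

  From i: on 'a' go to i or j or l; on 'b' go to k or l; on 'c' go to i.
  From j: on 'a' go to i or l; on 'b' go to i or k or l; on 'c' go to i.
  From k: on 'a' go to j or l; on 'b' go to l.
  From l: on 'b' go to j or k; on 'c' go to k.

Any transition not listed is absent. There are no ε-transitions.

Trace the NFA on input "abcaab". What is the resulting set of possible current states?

{i, j, k, l}

Start in {i}.
Read 'a': {i} → {i, j, l}.
Read 'b': {i, j, l} → {i, j, k, l}.
Read 'c': {i, j, k, l} → {i, k}.
Read 'a': {i, k} → {i, j, l}.
Read 'a': {i, j, l} → {i, j, l}.
Read 'b': {i, j, l} → {i, j, k, l}.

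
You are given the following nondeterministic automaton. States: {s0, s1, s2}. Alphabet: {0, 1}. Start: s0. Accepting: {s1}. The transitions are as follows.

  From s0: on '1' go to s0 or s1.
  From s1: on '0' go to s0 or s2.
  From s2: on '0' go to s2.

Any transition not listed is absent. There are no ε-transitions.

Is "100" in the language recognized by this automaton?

Start in {s0}.
Read '1': s0→{s0, s1}; now {s0, s1}.
Read '0': s0→∅, s1→{s0, s2}; now {s0, s2}.
Read '0': s0→∅, s2→{s2}; now {s2}.
The final set {s2} contains no accepting state.

No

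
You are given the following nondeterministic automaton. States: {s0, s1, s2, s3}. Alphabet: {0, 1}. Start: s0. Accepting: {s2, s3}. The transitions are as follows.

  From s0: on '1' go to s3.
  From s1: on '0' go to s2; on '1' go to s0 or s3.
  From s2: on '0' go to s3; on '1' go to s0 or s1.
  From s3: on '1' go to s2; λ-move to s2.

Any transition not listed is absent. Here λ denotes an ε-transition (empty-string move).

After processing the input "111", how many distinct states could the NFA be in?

4

Start in {s0}.
Read '1': s0→{s3}; union {s3}; ε-closure = {s2, s3}.
Read '1': s2→{s0, s1}, s3→{s2}; now {s0, s1, s2}.
Read '1': s0→{s3}, s1→{s0, s3}, s2→{s0, s1}; union {s0, s1, s3}; ε-closure = {s0, s1, s2, s3}.
That set has 4 states.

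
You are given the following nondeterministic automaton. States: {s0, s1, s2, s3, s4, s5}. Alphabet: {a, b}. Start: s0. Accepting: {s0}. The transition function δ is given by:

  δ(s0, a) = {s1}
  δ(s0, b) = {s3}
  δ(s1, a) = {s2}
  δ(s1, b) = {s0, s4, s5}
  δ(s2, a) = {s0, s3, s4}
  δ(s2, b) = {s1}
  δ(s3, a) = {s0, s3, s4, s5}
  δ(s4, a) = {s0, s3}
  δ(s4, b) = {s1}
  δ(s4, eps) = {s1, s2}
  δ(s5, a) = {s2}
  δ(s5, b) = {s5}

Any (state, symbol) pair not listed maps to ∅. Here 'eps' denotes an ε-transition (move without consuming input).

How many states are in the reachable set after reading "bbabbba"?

0

Start in {s0}.
Read 'b': s0→{s3}; now {s3}.
Read 'b': s3→∅; now ∅.
The set is empty and remains empty for the remaining 5 symbols.
That set has 0 states.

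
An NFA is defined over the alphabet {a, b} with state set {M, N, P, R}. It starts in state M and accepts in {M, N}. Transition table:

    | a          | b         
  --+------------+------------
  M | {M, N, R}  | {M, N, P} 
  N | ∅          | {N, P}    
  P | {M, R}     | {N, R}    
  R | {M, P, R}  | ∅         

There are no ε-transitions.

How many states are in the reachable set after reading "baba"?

Start in {M}.
Read 'b': M→{M, N, P}; now {M, N, P}.
Read 'a': M→{M, N, R}, N→∅, P→{M, R}; now {M, N, R}.
Read 'b': M→{M, N, P}, N→{N, P}, R→∅; now {M, N, P}.
Read 'a': M→{M, N, R}, N→∅, P→{M, R}; now {M, N, R}.
That set has 3 states.

3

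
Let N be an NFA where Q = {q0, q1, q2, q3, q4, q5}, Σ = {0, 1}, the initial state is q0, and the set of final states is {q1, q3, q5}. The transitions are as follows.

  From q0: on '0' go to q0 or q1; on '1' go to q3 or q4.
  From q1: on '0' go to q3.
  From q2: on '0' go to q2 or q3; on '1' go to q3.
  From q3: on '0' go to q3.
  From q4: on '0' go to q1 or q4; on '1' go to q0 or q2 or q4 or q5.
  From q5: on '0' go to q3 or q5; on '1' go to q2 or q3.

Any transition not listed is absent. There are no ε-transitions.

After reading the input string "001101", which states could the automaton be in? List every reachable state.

{q0, q2, q3, q4, q5}

Start in {q0}.
Read '0': {q0} → {q0, q1}.
Read '0': {q0, q1} → {q0, q1, q3}.
Read '1': {q0, q1, q3} → {q3, q4}.
Read '1': {q3, q4} → {q0, q2, q4, q5}.
Read '0': {q0, q2, q4, q5} → {q0, q1, q2, q3, q4, q5}.
Read '1': {q0, q1, q2, q3, q4, q5} → {q0, q2, q3, q4, q5}.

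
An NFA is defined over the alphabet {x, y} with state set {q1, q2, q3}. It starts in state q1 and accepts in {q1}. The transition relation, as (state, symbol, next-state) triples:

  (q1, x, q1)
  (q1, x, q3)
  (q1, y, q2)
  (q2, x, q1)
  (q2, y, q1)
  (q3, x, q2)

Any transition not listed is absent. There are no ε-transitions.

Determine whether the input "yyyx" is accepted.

Start in {q1}.
Read 'y': q1→{q2}; now {q2}.
Read 'y': q2→{q1}; now {q1}.
Read 'y': q1→{q2}; now {q2}.
Read 'x': q2→{q1}; now {q1}.
The final set {q1} contains the accepting state q1.

Yes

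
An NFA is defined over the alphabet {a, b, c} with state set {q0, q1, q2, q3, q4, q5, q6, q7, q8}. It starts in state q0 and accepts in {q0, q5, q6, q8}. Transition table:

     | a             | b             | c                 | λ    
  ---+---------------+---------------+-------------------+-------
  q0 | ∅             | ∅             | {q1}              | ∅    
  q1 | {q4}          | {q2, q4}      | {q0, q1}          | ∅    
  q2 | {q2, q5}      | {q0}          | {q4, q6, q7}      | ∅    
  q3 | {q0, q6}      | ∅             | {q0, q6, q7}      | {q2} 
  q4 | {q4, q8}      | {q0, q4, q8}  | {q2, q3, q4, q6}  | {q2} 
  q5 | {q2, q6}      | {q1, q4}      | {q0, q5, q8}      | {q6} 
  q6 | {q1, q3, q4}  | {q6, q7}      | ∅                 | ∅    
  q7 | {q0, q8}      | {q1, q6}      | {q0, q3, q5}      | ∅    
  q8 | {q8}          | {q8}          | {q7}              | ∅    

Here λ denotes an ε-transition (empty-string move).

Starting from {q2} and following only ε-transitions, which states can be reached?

Begin with {q2}.
No ε-moves leave this set, so the closure equals the set itself.

{q2}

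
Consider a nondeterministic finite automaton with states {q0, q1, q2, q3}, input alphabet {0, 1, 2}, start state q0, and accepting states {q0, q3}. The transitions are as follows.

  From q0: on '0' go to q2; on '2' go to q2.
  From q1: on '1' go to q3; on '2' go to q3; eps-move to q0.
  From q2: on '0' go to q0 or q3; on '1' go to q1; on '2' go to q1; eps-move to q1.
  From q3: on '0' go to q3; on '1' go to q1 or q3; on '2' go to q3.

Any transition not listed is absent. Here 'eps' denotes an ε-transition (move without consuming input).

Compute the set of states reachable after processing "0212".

{q0, q1, q2, q3}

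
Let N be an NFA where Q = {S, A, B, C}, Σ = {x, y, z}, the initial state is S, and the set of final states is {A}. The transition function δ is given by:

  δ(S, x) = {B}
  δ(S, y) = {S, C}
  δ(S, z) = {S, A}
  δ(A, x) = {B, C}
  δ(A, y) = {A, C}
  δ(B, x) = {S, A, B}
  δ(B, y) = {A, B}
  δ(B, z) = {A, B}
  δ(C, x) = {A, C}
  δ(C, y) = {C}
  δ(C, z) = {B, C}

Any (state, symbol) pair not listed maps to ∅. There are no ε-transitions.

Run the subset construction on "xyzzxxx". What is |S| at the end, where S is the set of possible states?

4

Start in {S}.
Read 'x': S→{B}; now {B}.
Read 'y': B→{A, B}; now {A, B}.
Read 'z': A→∅, B→{A, B}; now {A, B}.
Read 'z': A→∅, B→{A, B}; now {A, B}.
Read 'x': A→{B, C}, B→{S, A, B}; now {S, A, B, C}.
Read 'x': S→{B}, A→{B, C}, B→{S, A, B}, C→{A, C}; now {S, A, B, C}.
Read 'x': S→{B}, A→{B, C}, B→{S, A, B}, C→{A, C}; now {S, A, B, C}.
That set has 4 states.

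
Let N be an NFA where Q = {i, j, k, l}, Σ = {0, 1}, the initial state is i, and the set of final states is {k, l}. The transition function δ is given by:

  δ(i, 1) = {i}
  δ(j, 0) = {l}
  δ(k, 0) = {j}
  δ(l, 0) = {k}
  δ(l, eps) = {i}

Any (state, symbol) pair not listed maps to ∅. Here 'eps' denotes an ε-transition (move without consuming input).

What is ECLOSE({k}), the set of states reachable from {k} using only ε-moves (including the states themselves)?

{k}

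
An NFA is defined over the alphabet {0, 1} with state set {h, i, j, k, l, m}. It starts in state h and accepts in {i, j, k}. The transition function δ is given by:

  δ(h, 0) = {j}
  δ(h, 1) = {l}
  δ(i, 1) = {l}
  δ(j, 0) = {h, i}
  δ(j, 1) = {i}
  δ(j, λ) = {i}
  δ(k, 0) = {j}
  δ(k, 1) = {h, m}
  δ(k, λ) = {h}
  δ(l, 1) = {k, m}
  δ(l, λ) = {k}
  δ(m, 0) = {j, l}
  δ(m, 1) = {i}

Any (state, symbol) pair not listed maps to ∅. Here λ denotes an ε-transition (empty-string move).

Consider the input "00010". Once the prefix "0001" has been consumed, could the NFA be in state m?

Start in {h}.
Read '0': h→{j}; union {j}; ε-closure = {i, j}.
Read '0': i→∅, j→{h, i}; now {h, i}.
Read '0': h→{j}, i→∅; union {j}; ε-closure = {i, j}.
Read '1': i→{l}, j→{i}; union {i, l}; ε-closure = {h, i, k, l}.
State m is not in {h, i, k, l}.

No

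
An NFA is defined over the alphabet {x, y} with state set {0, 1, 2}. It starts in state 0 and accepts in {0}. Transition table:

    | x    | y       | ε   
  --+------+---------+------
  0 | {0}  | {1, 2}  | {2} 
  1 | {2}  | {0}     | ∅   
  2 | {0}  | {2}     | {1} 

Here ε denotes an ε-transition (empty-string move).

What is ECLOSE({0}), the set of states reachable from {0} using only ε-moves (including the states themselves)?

{0, 1, 2}

Begin with {0}.
ε-move 0 → 2; add 2.
ε-move 2 → 1; add 1.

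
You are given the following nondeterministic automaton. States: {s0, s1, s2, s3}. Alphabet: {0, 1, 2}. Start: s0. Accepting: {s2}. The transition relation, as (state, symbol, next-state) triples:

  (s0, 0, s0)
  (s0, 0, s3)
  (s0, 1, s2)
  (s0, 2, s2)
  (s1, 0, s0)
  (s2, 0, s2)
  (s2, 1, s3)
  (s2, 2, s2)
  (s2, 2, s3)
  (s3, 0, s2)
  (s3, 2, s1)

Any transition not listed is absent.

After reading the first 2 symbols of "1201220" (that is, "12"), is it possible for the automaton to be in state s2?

Yes

Start in {s0}.
Read '1': s0→{s2}; now {s2}.
Read '2': s2→{s2, s3}; now {s2, s3}.
State s2 is in {s2, s3}.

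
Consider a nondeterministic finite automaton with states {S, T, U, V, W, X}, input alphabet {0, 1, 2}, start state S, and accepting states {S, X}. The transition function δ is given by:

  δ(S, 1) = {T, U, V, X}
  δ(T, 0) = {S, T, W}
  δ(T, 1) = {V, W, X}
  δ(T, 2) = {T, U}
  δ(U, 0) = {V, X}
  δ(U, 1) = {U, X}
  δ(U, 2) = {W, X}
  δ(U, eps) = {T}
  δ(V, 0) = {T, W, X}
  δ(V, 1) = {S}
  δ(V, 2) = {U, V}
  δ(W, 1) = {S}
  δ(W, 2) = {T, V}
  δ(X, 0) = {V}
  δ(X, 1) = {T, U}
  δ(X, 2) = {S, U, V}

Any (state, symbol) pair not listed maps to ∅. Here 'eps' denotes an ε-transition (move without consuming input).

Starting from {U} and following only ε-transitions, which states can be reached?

{T, U}

Begin with {U}.
ε-move U → T; add T.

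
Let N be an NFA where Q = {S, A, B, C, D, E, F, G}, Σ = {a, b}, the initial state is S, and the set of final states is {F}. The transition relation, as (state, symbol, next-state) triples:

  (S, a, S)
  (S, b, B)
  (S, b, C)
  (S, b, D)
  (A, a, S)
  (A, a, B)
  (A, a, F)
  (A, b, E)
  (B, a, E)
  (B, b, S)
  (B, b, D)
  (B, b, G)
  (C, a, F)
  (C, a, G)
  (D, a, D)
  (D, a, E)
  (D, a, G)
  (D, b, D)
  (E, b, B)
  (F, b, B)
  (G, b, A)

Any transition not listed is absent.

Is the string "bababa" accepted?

Yes

Start in {S}.
Read 'b': {S} → {B, C, D}.
Read 'a': {B, C, D} → {D, E, F, G}.
Read 'b': {D, E, F, G} → {A, B, D}.
Read 'a': {A, B, D} → {S, B, D, E, F, G}.
Read 'b': {S, B, D, E, F, G} → {S, A, B, C, D, G}.
Read 'a': {S, A, B, C, D, G} → {S, B, D, E, F, G}.
The final set {S, B, D, E, F, G} contains the accepting state F.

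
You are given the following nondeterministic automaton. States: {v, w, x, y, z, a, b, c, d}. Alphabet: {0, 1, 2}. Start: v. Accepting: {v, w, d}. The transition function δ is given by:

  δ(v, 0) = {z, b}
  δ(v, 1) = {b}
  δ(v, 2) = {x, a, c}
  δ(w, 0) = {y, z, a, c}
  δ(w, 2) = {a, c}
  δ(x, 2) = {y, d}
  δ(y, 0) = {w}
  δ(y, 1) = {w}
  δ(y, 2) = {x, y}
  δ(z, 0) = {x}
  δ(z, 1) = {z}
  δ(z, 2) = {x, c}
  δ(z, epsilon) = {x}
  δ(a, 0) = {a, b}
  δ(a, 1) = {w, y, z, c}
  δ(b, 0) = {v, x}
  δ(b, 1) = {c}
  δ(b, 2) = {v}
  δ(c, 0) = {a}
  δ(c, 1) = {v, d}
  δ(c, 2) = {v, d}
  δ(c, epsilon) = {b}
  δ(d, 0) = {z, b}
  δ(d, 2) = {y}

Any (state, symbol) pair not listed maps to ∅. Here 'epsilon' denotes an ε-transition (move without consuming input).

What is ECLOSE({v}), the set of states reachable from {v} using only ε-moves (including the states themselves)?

{v}

Begin with {v}.
No ε-moves leave this set, so the closure equals the set itself.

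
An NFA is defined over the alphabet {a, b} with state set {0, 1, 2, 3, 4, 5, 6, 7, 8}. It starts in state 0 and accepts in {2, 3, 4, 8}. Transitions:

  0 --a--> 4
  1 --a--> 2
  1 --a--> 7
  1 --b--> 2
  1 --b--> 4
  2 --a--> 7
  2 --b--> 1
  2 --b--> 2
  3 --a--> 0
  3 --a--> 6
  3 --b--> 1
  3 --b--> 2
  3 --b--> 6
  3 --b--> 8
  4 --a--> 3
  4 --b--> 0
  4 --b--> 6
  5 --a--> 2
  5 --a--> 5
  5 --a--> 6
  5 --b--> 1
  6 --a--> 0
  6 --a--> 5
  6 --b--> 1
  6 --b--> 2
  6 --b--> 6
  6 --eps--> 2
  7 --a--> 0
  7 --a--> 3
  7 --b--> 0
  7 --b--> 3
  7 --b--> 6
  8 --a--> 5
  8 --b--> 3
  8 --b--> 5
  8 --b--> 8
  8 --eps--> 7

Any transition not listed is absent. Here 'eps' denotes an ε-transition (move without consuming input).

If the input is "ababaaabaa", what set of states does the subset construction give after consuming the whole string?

Start in {0}.
Read 'a': 0→{4}; now {4}.
Read 'b': 4→{0, 6}; union {0, 6}; ε-closure = {0, 2, 6}.
Read 'a': 0→{4}, 2→{7}, 6→{0, 5}; now {0, 4, 5, 7}.
Read 'b': 0→∅, 4→{0, 6}, 5→{1}, 7→{0, 3, 6}; union {0, 1, 3, 6}; ε-closure = {0, 1, 2, 3, 6}.
Read 'a': 0→{4}, 1→{2, 7}, 2→{7}, 3→{0, 6}, 6→{0, 5}; now {0, 2, 4, 5, 6, 7}.
Read 'a': 0→{4}, 2→{7}, 4→{3}, 5→{2, 5, 6}, 6→{0, 5}, 7→{0, 3}; now {0, 2, 3, 4, 5, 6, 7}.
Read 'a': 0→{4}, 2→{7}, 3→{0, 6}, 4→{3}, 5→{2, 5, 6}, 6→{0, 5}, 7→{0, 3}; now {0, 2, 3, 4, 5, 6, 7}.
Read 'b': 0→∅, 2→{1, 2}, 3→{1, 2, 6, 8}, 4→{0, 6}, 5→{1}, 6→{1, 2, 6}, 7→{0, 3, 6}; union {0, 1, 2, 3, 6, 8}; ε-closure = {0, 1, 2, 3, 6, 7, 8}.
Read 'a': 0→{4}, 1→{2, 7}, 2→{7}, 3→{0, 6}, 6→{0, 5}, 7→{0, 3}, 8→{5}; now {0, 2, 3, 4, 5, 6, 7}.
Read 'a': 0→{4}, 2→{7}, 3→{0, 6}, 4→{3}, 5→{2, 5, 6}, 6→{0, 5}, 7→{0, 3}; now {0, 2, 3, 4, 5, 6, 7}.

{0, 2, 3, 4, 5, 6, 7}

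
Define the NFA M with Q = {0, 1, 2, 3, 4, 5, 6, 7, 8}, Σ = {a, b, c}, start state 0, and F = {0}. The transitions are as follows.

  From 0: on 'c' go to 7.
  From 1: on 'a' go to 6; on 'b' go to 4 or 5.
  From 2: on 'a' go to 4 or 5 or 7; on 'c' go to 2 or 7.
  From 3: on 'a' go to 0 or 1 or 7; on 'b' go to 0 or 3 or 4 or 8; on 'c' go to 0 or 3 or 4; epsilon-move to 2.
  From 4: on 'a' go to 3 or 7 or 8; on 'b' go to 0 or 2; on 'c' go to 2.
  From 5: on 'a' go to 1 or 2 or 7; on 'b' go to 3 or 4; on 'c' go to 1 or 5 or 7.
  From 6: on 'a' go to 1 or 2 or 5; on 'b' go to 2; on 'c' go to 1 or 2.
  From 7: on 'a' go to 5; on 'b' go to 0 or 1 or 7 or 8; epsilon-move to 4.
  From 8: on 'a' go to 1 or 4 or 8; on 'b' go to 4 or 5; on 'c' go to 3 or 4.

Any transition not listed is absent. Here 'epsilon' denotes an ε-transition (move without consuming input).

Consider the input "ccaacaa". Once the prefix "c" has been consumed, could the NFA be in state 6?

Start in {0}.
Read 'c': 0→{7}; union {7}; ε-closure = {4, 7}.
State 6 is not in {4, 7}.

No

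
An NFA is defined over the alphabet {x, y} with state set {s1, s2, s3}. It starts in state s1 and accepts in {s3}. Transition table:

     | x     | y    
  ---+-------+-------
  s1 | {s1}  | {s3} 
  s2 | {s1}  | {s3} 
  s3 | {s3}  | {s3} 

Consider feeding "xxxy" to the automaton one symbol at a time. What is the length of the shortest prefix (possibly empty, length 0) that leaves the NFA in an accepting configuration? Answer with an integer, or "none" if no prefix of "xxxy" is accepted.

Start in {s1}.
Read 'x': s1→{s1}; now {s1}.
Read 'x': s1→{s1}; now {s1}.
Read 'x': s1→{s1}; now {s1}.
Read 'y': s1→{s3}; now {s3}.
None of the earlier sets intersect F, but {s3} does.

4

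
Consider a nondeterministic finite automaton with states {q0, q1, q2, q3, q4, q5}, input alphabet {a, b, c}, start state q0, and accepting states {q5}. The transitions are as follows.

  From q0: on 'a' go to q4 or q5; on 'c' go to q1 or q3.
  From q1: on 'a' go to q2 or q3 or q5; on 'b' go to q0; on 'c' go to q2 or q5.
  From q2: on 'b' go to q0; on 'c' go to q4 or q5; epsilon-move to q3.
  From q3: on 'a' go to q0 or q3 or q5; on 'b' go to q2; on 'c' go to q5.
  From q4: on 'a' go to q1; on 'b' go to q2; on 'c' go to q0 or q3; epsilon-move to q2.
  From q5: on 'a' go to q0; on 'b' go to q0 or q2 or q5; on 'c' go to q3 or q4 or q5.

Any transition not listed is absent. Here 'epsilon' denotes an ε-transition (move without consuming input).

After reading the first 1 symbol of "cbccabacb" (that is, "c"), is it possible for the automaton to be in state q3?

Start in {q0}.
Read 'c': q0→{q1, q3}; now {q1, q3}.
State q3 is in {q1, q3}.

Yes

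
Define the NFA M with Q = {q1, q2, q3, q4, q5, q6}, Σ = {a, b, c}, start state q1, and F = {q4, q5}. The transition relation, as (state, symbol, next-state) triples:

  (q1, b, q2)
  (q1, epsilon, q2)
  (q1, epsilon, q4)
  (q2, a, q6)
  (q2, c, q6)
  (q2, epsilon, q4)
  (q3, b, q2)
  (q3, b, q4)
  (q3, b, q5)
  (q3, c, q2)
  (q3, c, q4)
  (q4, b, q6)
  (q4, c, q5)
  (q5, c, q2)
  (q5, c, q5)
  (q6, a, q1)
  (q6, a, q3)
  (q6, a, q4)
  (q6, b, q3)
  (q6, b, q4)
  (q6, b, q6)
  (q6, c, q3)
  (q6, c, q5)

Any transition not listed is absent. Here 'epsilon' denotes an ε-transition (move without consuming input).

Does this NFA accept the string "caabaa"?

No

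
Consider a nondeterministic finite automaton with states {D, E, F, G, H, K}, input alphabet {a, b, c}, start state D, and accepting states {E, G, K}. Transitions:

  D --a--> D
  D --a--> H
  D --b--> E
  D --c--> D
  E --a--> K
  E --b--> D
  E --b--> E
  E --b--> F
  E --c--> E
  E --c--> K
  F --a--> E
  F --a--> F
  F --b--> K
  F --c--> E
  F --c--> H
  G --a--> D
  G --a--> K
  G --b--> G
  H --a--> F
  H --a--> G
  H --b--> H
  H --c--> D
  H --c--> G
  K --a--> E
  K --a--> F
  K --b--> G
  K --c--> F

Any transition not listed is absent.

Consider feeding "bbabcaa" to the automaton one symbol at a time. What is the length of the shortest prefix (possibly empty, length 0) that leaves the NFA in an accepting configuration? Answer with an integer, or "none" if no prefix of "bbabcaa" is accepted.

Start in {D}.
Read 'b': D→{E}; now {E}.
None of the earlier sets intersect F, but {E} does.

1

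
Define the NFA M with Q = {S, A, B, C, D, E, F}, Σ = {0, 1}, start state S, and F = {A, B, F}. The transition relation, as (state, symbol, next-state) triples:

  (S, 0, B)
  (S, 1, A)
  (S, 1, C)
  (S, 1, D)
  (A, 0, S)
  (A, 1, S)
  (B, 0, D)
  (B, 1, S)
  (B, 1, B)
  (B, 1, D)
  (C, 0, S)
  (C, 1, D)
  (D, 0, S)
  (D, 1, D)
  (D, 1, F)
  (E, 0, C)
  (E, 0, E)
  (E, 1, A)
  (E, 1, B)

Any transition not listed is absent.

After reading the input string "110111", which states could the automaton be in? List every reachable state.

Start in {S}.
Read '1': {S} → {A, C, D}.
Read '1': {A, C, D} → {S, D, F}.
Read '0': {S, D, F} → {S, B}.
Read '1': {S, B} → {S, A, B, C, D}.
Read '1': {S, A, B, C, D} → {S, A, B, C, D, F}.
Read '1': {S, A, B, C, D, F} → {S, A, B, C, D, F}.

{S, A, B, C, D, F}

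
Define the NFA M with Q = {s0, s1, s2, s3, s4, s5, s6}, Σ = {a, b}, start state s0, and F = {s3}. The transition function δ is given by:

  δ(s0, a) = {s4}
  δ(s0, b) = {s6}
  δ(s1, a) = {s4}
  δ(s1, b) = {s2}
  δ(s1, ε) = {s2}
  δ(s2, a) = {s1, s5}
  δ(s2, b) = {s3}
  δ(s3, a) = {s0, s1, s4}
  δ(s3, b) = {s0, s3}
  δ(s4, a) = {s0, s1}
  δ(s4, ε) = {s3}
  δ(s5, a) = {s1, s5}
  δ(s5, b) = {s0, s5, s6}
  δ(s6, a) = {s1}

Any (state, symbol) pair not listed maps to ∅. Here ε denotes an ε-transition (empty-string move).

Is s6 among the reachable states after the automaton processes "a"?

No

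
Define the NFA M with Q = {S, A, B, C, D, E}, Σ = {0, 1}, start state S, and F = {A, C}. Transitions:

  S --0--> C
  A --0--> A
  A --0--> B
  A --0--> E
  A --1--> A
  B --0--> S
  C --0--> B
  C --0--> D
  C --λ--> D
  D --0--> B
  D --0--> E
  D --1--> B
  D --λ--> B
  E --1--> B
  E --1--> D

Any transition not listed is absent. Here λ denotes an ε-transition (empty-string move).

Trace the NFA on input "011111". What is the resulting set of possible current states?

∅

Start in {S}.
Read '0': S→{C}; union {C}; ε-closure = {B, C, D}.
Read '1': B→∅, C→∅, D→{B}; now {B}.
Read '1': B→∅; now ∅.
The set is empty and remains empty for the remaining 3 symbols.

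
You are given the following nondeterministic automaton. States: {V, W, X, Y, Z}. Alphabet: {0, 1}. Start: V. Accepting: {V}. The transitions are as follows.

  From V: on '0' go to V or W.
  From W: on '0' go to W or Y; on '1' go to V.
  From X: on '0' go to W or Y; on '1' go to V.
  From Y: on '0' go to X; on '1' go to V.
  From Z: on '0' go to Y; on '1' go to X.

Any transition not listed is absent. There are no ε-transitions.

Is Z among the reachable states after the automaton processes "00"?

Start in {V}.
Read '0': V→{V, W}; now {V, W}.
Read '0': V→{V, W}, W→{W, Y}; now {V, W, Y}.
State Z is not in {V, W, Y}.

No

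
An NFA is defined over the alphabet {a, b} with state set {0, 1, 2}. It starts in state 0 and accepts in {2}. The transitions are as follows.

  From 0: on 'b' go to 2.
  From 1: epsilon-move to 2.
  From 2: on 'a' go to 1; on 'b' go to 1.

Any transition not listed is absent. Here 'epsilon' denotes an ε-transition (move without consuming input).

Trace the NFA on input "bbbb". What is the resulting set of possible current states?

{1, 2}

Start in {0}.
Read 'b': 0→{2}; now {2}.
Read 'b': 2→{1}; union {1}; ε-closure = {1, 2}.
Read 'b': 1→∅, 2→{1}; union {1}; ε-closure = {1, 2}.
Read 'b': 1→∅, 2→{1}; union {1}; ε-closure = {1, 2}.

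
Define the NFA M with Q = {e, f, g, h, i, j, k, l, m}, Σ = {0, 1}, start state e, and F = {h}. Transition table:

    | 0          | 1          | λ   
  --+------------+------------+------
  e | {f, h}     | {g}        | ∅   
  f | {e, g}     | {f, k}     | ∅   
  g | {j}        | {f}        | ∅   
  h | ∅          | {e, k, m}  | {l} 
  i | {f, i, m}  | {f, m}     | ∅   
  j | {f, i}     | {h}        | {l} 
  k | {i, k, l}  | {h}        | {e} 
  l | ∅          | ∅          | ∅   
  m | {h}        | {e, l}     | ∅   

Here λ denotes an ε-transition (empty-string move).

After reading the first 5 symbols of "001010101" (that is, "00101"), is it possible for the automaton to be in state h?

Yes

Start in {e}.
Read '0': e→{f, h}; union {f, h}; ε-closure = {f, h, l}.
Read '0': f→{e, g}, h→∅, l→∅; now {e, g}.
Read '1': e→{g}, g→{f}; now {f, g}.
Read '0': f→{e, g}, g→{j}; union {e, g, j}; ε-closure = {e, g, j, l}.
Read '1': e→{g}, g→{f}, j→{h}, l→∅; union {f, g, h}; ε-closure = {f, g, h, l}.
State h is in {f, g, h, l}.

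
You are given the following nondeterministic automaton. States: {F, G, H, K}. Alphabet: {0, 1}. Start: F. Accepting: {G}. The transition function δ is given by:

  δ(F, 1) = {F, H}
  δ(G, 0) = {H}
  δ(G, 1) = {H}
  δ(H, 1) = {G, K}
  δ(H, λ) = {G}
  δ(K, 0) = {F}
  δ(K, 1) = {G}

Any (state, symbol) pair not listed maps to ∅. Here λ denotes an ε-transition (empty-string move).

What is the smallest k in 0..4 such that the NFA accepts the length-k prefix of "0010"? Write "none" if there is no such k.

none

Start in {F}.
Read '0': F→∅; now ∅.
The set is empty and remains empty for the remaining 3 symbols.
No reachable set along the way intersects F.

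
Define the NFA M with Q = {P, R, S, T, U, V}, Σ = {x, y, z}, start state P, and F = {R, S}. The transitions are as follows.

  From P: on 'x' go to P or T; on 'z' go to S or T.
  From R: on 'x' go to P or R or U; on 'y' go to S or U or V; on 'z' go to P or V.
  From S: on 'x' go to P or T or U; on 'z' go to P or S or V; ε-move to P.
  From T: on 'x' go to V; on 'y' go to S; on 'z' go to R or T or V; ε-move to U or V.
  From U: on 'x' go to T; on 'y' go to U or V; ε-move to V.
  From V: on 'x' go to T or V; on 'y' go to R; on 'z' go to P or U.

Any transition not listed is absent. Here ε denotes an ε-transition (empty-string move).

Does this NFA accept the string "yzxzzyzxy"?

No

Start in {P}.
Read 'y': {P} → ∅.
The set is empty and remains empty for the remaining 8 symbols.
The final set ∅ contains no accepting state.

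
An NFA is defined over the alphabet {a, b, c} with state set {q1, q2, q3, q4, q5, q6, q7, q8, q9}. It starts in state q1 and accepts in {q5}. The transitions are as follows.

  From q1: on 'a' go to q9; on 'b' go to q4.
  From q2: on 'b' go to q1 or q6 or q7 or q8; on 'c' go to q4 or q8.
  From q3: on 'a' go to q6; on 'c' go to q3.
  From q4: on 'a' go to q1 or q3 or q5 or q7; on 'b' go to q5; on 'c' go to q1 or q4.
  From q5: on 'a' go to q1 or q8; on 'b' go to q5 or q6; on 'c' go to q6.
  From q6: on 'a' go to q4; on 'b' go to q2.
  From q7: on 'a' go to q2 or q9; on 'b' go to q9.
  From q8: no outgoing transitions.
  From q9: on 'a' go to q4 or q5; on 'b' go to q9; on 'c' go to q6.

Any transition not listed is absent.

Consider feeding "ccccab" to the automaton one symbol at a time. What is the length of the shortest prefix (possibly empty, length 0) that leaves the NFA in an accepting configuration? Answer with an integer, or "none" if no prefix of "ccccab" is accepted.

Start in {q1}.
Read 'c': {q1} → ∅.
The set is empty and remains empty for the remaining 5 symbols.
No reachable set along the way intersects F.

none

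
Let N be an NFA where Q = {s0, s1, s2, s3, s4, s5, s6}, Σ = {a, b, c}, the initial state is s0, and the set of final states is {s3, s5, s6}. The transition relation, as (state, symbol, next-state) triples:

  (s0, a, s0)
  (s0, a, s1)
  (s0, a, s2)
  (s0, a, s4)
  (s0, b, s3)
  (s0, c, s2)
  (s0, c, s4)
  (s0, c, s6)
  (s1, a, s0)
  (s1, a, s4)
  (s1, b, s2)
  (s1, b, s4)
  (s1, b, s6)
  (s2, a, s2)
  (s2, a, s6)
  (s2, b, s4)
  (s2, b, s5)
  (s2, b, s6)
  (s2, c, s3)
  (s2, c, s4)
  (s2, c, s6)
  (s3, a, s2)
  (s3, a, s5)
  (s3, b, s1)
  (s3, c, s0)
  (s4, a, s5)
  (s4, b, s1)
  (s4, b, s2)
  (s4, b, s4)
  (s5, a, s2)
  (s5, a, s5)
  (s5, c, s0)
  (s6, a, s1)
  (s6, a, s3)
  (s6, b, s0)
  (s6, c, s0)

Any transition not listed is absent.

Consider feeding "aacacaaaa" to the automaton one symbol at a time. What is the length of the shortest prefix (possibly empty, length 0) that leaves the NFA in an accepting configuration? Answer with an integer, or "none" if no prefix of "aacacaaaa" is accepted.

Start in {s0}.
Read 'a': {s0} → {s0, s1, s2, s4}.
Read 'a': {s0, s1, s2, s4} → {s0, s1, s2, s4, s5, s6}.
None of the earlier sets intersect F, but {s0, s1, s2, s4, s5, s6} does.

2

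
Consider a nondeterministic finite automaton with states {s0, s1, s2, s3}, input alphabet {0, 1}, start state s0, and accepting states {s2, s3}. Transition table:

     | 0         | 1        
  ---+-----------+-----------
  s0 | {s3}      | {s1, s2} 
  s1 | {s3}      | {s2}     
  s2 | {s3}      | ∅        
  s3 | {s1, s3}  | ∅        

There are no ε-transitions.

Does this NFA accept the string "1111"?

Start in {s0}.
Read '1': s0→{s1, s2}; now {s1, s2}.
Read '1': s1→{s2}, s2→∅; now {s2}.
Read '1': s2→∅; now ∅.
The set is empty and remains empty for the remaining 1 symbol.
The final set ∅ contains no accepting state.

No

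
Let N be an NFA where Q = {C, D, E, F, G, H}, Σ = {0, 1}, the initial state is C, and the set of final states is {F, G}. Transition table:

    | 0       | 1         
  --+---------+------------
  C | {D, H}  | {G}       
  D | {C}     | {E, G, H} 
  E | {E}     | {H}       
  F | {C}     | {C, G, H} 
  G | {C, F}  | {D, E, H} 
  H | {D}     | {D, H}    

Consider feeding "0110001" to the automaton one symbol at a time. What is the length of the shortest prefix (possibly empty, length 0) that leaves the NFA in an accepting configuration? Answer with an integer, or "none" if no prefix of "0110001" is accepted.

2

Start in {C}.
Read '0': C→{D, H}; now {D, H}.
Read '1': D→{E, G, H}, H→{D, H}; now {D, E, G, H}.
None of the earlier sets intersect F, but {D, E, G, H} does.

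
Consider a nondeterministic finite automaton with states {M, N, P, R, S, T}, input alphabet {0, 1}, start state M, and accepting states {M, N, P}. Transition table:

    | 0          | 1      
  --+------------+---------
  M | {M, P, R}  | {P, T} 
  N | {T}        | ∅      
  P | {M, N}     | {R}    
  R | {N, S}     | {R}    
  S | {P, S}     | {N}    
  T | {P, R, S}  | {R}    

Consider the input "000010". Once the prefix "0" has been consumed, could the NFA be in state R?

Yes

Start in {M}.
Read '0': M→{M, P, R}; now {M, P, R}.
State R is in {M, P, R}.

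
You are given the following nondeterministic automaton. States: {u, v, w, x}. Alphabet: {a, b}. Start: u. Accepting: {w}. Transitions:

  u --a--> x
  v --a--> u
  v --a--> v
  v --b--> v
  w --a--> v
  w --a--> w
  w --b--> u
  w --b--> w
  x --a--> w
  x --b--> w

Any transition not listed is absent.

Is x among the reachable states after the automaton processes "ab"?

Start in {u}.
Read 'a': u→{x}; now {x}.
Read 'b': x→{w}; now {w}.
State x is not in {w}.

No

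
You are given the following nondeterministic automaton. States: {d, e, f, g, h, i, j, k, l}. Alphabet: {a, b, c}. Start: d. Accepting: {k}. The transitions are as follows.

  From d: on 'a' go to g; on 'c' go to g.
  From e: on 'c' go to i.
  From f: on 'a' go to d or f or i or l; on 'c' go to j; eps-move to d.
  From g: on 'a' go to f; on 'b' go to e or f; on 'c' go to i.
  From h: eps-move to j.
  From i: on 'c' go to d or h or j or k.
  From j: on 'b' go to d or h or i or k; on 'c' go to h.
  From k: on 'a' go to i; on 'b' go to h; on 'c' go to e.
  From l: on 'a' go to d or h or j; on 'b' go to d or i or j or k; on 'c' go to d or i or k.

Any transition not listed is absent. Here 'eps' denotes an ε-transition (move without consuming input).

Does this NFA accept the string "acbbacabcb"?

Start in {d}.
Read 'a': d→{g}; now {g}.
Read 'c': g→{i}; now {i}.
Read 'b': i→∅; now ∅.
The set is empty and remains empty for the remaining 7 symbols.
The final set ∅ contains no accepting state.

No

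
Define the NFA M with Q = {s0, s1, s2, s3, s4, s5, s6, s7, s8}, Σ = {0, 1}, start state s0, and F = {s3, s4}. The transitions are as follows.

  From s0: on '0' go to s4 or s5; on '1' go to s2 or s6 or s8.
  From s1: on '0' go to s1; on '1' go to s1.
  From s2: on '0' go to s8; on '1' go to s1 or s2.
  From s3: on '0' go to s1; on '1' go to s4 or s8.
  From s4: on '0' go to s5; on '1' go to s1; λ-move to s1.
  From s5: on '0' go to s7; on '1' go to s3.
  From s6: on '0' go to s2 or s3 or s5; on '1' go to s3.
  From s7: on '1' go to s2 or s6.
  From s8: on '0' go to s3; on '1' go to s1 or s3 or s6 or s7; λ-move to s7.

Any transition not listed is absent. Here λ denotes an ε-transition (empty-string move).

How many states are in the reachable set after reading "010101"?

Start in {s0}.
Read '0': {s0} → {s1, s4, s5}.
Read '1': {s1, s4, s5} → {s1, s3}.
Read '0': {s1, s3} → {s1}.
Read '1': {s1} → {s1}.
Read '0': {s1} → {s1}.
Read '1': {s1} → {s1}.
That set has 1 state.

1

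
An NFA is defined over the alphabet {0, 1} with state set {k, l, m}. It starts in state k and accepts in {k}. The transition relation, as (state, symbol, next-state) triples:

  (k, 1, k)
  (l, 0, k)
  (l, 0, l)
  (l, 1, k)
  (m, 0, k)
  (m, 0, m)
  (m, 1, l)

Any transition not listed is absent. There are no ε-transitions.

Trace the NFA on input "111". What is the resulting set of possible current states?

Start in {k}.
Read '1': {k} → {k}.
Read '1': {k} → {k}.
Read '1': {k} → {k}.

{k}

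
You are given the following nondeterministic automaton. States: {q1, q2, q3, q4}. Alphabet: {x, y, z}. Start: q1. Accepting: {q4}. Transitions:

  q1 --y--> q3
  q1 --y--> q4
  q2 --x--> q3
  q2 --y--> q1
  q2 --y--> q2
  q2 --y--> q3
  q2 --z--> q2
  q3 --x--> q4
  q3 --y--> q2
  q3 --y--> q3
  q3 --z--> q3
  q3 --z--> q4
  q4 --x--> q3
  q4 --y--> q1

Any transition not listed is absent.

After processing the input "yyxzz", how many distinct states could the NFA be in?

2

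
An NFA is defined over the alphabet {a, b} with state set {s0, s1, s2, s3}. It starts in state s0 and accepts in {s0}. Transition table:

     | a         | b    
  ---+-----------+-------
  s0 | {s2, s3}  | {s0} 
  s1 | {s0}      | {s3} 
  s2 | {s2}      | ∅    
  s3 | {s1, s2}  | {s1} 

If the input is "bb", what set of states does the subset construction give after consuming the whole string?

Start in {s0}.
Read 'b': s0→{s0}; now {s0}.
Read 'b': s0→{s0}; now {s0}.

{s0}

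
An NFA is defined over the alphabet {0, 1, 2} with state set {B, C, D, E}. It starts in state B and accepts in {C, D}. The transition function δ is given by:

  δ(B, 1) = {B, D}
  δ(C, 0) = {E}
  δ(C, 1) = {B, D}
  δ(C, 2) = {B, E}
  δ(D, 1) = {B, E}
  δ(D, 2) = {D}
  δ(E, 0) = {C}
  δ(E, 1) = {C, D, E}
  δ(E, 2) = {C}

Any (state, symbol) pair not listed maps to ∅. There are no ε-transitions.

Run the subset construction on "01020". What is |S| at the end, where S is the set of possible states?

Start in {B}.
Read '0': B→∅; now ∅.
The set is empty and remains empty for the remaining 4 symbols.
That set has 0 states.

0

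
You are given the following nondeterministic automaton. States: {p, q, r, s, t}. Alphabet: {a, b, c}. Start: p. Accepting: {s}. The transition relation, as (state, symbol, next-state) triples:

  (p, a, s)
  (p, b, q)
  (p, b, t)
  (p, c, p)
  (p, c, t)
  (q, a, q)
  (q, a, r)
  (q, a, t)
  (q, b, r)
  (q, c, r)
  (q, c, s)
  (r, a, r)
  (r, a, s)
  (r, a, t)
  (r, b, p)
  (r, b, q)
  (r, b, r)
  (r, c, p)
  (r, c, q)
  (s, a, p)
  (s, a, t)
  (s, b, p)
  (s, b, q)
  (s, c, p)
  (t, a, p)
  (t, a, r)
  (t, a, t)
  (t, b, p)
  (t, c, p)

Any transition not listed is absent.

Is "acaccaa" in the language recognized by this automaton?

Start in {p}.
Read 'a': {p} → {s}.
Read 'c': {s} → {p}.
Read 'a': {p} → {s}.
Read 'c': {s} → {p}.
Read 'c': {p} → {p, t}.
Read 'a': {p, t} → {p, r, s, t}.
Read 'a': {p, r, s, t} → {p, r, s, t}.
The final set {p, r, s, t} contains the accepting state s.

Yes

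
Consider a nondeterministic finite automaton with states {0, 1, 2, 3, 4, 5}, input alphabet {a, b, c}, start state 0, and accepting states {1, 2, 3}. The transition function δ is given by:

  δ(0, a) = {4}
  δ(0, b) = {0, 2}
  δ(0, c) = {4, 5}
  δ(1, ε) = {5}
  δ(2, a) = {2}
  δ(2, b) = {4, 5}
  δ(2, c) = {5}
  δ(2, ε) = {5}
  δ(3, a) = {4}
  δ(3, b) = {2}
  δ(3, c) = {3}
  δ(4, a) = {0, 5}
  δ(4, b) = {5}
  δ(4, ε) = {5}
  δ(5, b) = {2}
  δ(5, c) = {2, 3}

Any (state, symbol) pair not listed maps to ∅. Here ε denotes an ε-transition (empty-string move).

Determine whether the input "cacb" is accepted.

Yes

Start in {0}.
Read 'c': 0→{4, 5}; now {4, 5}.
Read 'a': 4→{0, 5}, 5→∅; now {0, 5}.
Read 'c': 0→{4, 5}, 5→{2, 3}; now {2, 3, 4, 5}.
Read 'b': 2→{4, 5}, 3→{2}, 4→{5}, 5→{2}; now {2, 4, 5}.
The final set {2, 4, 5} contains the accepting state 2.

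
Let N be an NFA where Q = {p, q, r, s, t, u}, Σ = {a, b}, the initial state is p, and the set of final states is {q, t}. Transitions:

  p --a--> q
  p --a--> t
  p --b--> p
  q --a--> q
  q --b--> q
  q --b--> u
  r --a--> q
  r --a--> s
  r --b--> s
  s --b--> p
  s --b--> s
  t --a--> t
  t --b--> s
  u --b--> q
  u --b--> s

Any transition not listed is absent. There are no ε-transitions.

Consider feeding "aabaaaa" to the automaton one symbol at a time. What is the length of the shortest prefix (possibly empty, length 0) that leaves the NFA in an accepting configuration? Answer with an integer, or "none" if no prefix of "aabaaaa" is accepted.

1

Start in {p}.
Read 'a': {p} → {q, t}.
None of the earlier sets intersect F, but {q, t} does.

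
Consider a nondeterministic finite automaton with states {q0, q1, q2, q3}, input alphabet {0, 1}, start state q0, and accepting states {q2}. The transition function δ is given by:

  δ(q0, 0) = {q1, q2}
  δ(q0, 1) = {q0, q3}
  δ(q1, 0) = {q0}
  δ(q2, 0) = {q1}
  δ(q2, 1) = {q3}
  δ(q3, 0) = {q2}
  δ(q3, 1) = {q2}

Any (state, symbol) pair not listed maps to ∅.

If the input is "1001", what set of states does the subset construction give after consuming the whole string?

{q0, q3}

Start in {q0}.
Read '1': {q0} → {q0, q3}.
Read '0': {q0, q3} → {q1, q2}.
Read '0': {q1, q2} → {q0, q1}.
Read '1': {q0, q1} → {q0, q3}.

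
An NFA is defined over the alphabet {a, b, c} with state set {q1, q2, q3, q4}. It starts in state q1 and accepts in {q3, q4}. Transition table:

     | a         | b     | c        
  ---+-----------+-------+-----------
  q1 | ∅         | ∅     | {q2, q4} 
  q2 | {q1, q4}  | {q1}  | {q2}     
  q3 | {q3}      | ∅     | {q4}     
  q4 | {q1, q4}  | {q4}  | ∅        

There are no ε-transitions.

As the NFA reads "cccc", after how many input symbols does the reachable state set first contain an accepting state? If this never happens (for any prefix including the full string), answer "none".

1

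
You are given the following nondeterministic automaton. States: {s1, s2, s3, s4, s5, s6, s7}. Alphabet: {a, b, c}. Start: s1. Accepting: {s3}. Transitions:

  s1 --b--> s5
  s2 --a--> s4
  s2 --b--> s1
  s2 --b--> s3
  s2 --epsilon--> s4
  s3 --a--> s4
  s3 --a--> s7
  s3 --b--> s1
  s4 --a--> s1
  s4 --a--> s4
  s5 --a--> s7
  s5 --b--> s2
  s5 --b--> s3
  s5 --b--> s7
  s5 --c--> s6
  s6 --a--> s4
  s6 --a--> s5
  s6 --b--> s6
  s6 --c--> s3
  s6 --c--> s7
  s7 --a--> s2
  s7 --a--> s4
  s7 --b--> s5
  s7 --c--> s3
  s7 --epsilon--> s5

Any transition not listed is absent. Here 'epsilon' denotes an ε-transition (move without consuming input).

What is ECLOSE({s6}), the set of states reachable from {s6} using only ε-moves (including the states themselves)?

{s6}

Begin with {s6}.
No ε-moves leave this set, so the closure equals the set itself.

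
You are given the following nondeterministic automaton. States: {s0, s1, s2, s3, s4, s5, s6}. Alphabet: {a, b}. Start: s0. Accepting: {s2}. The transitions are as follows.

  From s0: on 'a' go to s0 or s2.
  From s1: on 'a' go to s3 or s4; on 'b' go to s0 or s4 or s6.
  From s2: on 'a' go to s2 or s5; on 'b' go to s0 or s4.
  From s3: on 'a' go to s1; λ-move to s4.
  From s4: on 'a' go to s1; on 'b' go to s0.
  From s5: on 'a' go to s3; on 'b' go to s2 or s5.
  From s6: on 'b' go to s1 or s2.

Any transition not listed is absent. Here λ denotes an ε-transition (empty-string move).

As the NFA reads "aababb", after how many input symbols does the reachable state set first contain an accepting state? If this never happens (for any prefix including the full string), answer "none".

1

Start in {s0}.
Read 'a': s0→{s0, s2}; now {s0, s2}.
None of the earlier sets intersect F, but {s0, s2} does.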